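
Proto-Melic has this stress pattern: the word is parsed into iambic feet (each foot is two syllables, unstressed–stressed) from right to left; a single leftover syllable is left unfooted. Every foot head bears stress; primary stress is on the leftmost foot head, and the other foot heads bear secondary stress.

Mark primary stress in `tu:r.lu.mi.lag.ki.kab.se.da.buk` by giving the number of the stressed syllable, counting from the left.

Parse right to left into iambic (σˈσ) feet: tu:r (lu.ˈmi) (lag.ˈki) (kab.ˈse) (da.ˈbuk). Syllable 1 is left unfooted.
Foot heads (stressed positions): 3, 5, 7, 9.
End Rule Leftmost: primary stress on the leftmost head = syllable 3.
Primary stress: syllable 3 → tu:r.lu.ˈmi.lag.ki.kab.se.da.buk.

3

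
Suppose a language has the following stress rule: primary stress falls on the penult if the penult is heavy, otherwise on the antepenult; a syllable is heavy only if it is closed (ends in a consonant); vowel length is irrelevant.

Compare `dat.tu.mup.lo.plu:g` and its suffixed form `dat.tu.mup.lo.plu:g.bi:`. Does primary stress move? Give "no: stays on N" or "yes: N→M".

yes: 3→5

Base `dat.tu.mup.lo.plu:g` (5 syllables):
  Weights: 3 mup H, 4 lo L, 5 plu:g H.
  The penult (syllable 4, lo) is light, so stress falls on the antepenult (syllable 3, mup).
  → primary stress on syllable 3.
Suffixed `dat.tu.mup.lo.plu:g.bi:` (6 syllables):
  Weights: 4 lo L, 5 plu:g H, 6 bi: L.
  The penult (syllable 5, plu:g) is heavy, so it takes stress.
  → primary stress on syllable 5.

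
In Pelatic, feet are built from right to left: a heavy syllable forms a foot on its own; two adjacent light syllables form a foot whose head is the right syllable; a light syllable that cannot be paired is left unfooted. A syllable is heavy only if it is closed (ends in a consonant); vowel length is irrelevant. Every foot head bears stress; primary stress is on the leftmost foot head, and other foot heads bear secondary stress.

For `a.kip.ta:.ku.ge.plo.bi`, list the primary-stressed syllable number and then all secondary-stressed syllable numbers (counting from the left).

Weights: 1 a L, 2 kip H, 3 ta: L, 4 ku L, 5 ge L, 6 plo L, 7 bi L.
Parse right to left (heavy = foot alone; LL = one foot; stranded L unfooted): a (ˈkip) ta: (ku.ˈge) (plo.ˈbi).
Foot heads: 2, 5, 7.
Primary stress on the leftmost head = syllable 2.
Secondary stress on 5, 7: a.ˈkip.ta:.ku.ˌge.plo.ˌbi.

primary 2, secondary 5, 7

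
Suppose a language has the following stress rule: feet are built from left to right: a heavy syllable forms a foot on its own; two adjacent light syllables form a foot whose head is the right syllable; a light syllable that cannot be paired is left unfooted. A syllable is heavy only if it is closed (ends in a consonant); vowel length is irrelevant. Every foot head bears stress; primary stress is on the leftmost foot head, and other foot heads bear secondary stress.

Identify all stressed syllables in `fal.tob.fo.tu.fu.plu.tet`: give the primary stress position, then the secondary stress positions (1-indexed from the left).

Weights: 1 fal H, 2 tob H, 3 fo L, 4 tu L, 5 fu L, 6 plu L, 7 tet H.
Parse left to right (heavy = foot alone; LL = one foot; stranded L unfooted): (ˈfal) (ˈtob) (fo.ˈtu) (fu.ˈplu) (ˈtet).
Foot heads: 1, 2, 4, 6, 7.
Primary stress on the leftmost head = syllable 1.
Secondary stress on 2, 4, 6, 7: ˈfal.ˌtob.fo.ˌtu.fu.ˌplu.ˌtet.

primary 1, secondary 2, 4, 6, 7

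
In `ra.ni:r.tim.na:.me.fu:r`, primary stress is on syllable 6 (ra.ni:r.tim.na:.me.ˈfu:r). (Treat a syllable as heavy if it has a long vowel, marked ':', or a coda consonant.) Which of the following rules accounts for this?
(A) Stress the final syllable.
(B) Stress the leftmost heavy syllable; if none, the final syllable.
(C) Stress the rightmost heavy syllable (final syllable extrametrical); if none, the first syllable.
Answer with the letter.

Rule A → syllable 6 ✓.
Rule B → syllable 2 (observed: 6).
Rule C → syllable 4 (observed: 6).

A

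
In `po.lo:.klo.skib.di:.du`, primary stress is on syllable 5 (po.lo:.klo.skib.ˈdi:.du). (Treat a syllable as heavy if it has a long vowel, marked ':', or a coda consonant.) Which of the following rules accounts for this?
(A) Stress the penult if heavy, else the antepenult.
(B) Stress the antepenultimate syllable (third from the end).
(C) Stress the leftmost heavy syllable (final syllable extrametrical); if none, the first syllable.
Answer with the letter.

A

Rule A → syllable 5 ✓.
Rule B → syllable 4 (observed: 5).
Rule C → syllable 2 (observed: 5).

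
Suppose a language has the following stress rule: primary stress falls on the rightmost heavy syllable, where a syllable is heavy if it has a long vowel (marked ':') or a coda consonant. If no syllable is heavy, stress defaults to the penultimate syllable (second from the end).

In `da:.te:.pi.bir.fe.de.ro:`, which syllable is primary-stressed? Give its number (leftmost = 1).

7

Weights: 1 da: H, 2 te: H, 3 pi L, 4 bir H, 5 fe L, 6 de L, 7 ro: H.
Heavy syllables in the domain: 1, 2, 4, 7. The rightmost is syllable 7 (ro:).
Primary stress: syllable 7 → da:.te:.pi.bir.fe.de.ˈro:.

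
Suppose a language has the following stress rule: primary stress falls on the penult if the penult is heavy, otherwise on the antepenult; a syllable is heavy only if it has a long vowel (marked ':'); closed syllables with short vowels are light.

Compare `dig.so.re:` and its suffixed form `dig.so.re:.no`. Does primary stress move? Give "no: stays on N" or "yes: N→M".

yes: 1→3

Base `dig.so.re:` (3 syllables):
  Weights: 1 dig L, 2 so L, 3 re: H.
  The penult (syllable 2, so) is light, so stress falls on the antepenult (syllable 1, dig).
  → primary stress on syllable 1.
Suffixed `dig.so.re:.no` (4 syllables):
  Weights: 2 so L, 3 re: H, 4 no L.
  The penult (syllable 3, re:) is heavy, so it takes stress.
  → primary stress on syllable 3.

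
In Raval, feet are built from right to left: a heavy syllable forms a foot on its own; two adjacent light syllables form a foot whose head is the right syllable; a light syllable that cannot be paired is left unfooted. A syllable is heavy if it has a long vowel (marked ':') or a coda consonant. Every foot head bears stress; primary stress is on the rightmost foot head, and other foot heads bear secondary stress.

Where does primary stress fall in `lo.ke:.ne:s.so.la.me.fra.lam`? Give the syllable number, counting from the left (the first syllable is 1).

Weights: 1 lo L, 2 ke: H, 3 ne:s H, 4 so L, 5 la L, 6 me L, 7 fra L, 8 lam H.
Parse right to left (heavy = foot alone; LL = one foot; stranded L unfooted): lo (ˈke:) (ˈne:s) (so.ˈla) (me.ˈfra) (ˈlam).
Foot heads: 2, 3, 5, 7, 8.
Primary stress on the rightmost head = syllable 8.
Primary stress: syllable 8 → lo.ke:.ne:s.so.la.me.fra.ˈlam.

8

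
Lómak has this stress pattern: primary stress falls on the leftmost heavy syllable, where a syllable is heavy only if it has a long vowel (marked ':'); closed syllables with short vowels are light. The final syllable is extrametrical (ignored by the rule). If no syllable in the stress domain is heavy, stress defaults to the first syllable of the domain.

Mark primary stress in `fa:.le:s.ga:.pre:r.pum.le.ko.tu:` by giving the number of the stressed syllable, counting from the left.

1

The final syllable (8, tu:) is extrametrical; the stress domain is syllables 1–7.
Weights: 1 fa: H, 2 le:s H, 3 ga: H, 4 pre:r H, 5 pum L, 6 le L, 7 ko L.
Heavy syllables in the domain: 1, 2, 3, 4. The leftmost is syllable 1 (fa:).
Primary stress: syllable 1 → ˈfa:.le:s.ga:.pre:r.pum.le.ko.tu:.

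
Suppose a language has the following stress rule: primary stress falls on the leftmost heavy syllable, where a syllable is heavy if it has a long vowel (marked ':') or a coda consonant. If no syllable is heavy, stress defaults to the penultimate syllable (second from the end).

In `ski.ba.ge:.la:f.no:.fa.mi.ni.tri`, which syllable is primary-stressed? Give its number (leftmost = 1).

3

Weights: 1 ski L, 2 ba L, 3 ge: H, 4 la:f H, 5 no: H, 6 fa L, 7 mi L, 8 ni L, 9 tri L.
Heavy syllables in the domain: 3, 4, 5. The leftmost is syllable 3 (ge:).
Primary stress: syllable 3 → ski.ba.ˈge:.la:f.no:.fa.mi.ni.tri.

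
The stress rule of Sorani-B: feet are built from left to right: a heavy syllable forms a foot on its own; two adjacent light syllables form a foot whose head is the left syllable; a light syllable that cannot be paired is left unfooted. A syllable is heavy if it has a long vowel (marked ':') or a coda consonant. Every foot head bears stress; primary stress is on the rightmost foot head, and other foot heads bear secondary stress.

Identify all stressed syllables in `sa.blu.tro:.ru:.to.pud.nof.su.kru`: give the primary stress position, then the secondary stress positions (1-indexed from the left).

primary 8, secondary 1, 3, 4, 6, 7

Weights: 1 sa L, 2 blu L, 3 tro: H, 4 ru: H, 5 to L, 6 pud H, 7 nof H, 8 su L, 9 kru L.
Parse left to right (heavy = foot alone; LL = one foot; stranded L unfooted): (ˈsa.blu) (ˈtro:) (ˈru:) to (ˈpud) (ˈnof) (ˈsu.kru).
Foot heads: 1, 3, 4, 6, 7, 8.
Primary stress on the rightmost head = syllable 8.
Secondary stress on 1, 3, 4, 6, 7: ˌsa.blu.ˌtro:.ˌru:.to.ˌpud.ˌnof.ˈsu.kru.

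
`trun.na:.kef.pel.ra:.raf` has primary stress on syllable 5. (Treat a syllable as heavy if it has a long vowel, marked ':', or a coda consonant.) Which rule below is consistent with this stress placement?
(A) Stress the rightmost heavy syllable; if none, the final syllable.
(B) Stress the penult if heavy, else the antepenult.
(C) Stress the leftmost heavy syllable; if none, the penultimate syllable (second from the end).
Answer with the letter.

Rule A → syllable 6 (observed: 5).
Rule B → syllable 5 ✓.
Rule C → syllable 1 (observed: 5).

B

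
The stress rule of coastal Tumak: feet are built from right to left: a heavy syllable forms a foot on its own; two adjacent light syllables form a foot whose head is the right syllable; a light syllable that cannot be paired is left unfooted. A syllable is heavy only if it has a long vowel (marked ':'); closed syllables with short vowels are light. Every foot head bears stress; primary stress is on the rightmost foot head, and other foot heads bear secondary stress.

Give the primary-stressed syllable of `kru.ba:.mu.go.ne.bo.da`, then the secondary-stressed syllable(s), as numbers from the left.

primary 7, secondary 2, 5

Weights: 1 kru L, 2 ba: H, 3 mu L, 4 go L, 5 ne L, 6 bo L, 7 da L.
Parse right to left (heavy = foot alone; LL = one foot; stranded L unfooted): kru (ˈba:) mu (go.ˈne) (bo.ˈda).
Foot heads: 2, 5, 7.
Primary stress on the rightmost head = syllable 7.
Secondary stress on 2, 5: kru.ˌba:.mu.go.ˌne.bo.ˈda.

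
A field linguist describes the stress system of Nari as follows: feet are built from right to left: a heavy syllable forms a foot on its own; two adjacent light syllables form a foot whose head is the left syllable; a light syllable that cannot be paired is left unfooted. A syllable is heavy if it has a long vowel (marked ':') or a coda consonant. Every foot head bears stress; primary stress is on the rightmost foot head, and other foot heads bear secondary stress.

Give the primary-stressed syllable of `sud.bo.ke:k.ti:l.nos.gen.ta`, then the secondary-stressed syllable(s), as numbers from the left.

primary 6, secondary 1, 3, 4, 5

Weights: 1 sud H, 2 bo L, 3 ke:k H, 4 ti:l H, 5 nos H, 6 gen H, 7 ta L.
Parse right to left (heavy = foot alone; LL = one foot; stranded L unfooted): (ˈsud) bo (ˈke:k) (ˈti:l) (ˈnos) (ˈgen) ta.
Foot heads: 1, 3, 4, 5, 6.
Primary stress on the rightmost head = syllable 6.
Secondary stress on 1, 3, 4, 5: ˌsud.bo.ˌke:k.ˌti:l.ˌnos.ˈgen.ta.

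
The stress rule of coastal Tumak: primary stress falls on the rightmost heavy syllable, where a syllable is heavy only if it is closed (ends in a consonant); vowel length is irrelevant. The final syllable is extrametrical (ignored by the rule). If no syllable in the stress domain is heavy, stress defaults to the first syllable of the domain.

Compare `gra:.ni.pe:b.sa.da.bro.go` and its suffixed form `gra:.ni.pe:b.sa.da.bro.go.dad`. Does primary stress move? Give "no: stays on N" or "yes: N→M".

Base `gra:.ni.pe:b.sa.da.bro.go` (7 syllables):
  The final syllable (7, go) is extrametrical; the stress domain is syllables 1–6.
  Weights: 1 gra: L, 2 ni L, 3 pe:b H, 4 sa L, 5 da L, 6 bro L.
  Heavy syllables in the domain: 3. The rightmost is syllable 3 (pe:b).
  → primary stress on syllable 3.
Suffixed `gra:.ni.pe:b.sa.da.bro.go.dad` (8 syllables):
  The final syllable (8, dad) is extrametrical; the stress domain is syllables 1–7.
  Weights: 1 gra: L, 2 ni L, 3 pe:b H, 4 sa L, 5 da L, 6 bro L, 7 go L.
  Heavy syllables in the domain: 3. The rightmost is syllable 3 (pe:b).
  → primary stress on syllable 3.

no: stays on 3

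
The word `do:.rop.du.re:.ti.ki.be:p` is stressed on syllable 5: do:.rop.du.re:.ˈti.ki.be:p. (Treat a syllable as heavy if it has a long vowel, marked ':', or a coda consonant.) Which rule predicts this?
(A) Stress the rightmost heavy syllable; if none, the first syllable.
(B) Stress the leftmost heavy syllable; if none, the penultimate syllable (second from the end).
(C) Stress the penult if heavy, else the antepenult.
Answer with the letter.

C

Rule A → syllable 7 (observed: 5).
Rule B → syllable 1 (observed: 5).
Rule C → syllable 5 ✓.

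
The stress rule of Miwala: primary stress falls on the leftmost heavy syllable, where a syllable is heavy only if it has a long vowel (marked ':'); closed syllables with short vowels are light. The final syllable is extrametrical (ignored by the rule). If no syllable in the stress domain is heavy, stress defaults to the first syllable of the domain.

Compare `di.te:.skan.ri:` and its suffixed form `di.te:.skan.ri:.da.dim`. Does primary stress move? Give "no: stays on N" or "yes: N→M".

Base `di.te:.skan.ri:` (4 syllables):
  The final syllable (4, ri:) is extrametrical; the stress domain is syllables 1–3.
  Weights: 1 di L, 2 te: H, 3 skan L.
  Heavy syllables in the domain: 2. The leftmost is syllable 2 (te:).
  → primary stress on syllable 2.
Suffixed `di.te:.skan.ri:.da.dim` (6 syllables):
  The final syllable (6, dim) is extrametrical; the stress domain is syllables 1–5.
  Weights: 1 di L, 2 te: H, 3 skan L, 4 ri: H, 5 da L.
  Heavy syllables in the domain: 2, 4. The leftmost is syllable 2 (te:).
  → primary stress on syllable 2.

no: stays on 2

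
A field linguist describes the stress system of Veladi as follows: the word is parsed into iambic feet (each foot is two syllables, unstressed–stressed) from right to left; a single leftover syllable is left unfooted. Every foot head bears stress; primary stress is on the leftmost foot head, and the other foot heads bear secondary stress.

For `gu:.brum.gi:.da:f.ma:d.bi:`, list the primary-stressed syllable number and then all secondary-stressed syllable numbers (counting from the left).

Parse right to left into iambic (σˈσ) feet: (gu:.ˈbrum) (gi:.ˈda:f) (ma:d.ˈbi:).
Foot heads (stressed positions): 2, 4, 6.
End Rule Leftmost: primary stress on the leftmost head = syllable 2.
Secondary stress on 4, 6: gu:.ˈbrum.gi:.ˌda:f.ma:d.ˌbi:.

primary 2, secondary 4, 6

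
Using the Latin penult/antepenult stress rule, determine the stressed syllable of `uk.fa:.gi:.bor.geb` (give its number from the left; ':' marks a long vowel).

Classical Latin: stress the penult if heavy (long vowel or closed), else the antepenult.
Weights: 3 gi: H, 4 bor H, 5 geb H.
The penult (syllable 4, bor) is heavy, so it takes stress.
Stress on syllable 4: uk.fa:.gi:.ˈbor.geb.

4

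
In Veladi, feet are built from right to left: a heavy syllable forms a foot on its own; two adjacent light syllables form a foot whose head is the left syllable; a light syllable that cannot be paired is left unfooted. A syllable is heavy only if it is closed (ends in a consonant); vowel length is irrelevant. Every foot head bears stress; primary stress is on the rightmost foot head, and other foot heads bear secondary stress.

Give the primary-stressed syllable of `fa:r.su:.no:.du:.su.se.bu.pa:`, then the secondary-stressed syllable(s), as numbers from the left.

primary 7, secondary 1, 3, 5

Weights: 1 fa:r H, 2 su: L, 3 no: L, 4 du: L, 5 su L, 6 se L, 7 bu L, 8 pa: L.
Parse right to left (heavy = foot alone; LL = one foot; stranded L unfooted): (ˈfa:r) su: (ˈno:.du:) (ˈsu.se) (ˈbu.pa:).
Foot heads: 1, 3, 5, 7.
Primary stress on the rightmost head = syllable 7.
Secondary stress on 1, 3, 5: ˌfa:r.su:.ˌno:.du:.ˌsu.se.ˈbu.pa:.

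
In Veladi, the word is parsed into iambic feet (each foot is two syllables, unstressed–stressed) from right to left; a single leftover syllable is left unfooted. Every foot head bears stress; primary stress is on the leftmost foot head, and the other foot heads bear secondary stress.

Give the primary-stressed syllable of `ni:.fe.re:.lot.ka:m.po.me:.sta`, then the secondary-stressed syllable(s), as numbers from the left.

Parse right to left into iambic (σˈσ) feet: (ni:.ˈfe) (re:.ˈlot) (ka:m.ˈpo) (me:.ˈsta).
Foot heads (stressed positions): 2, 4, 6, 8.
End Rule Leftmost: primary stress on the leftmost head = syllable 2.
Secondary stress on 4, 6, 8: ni:.ˈfe.re:.ˌlot.ka:m.ˌpo.me:.ˌsta.

primary 2, secondary 4, 6, 8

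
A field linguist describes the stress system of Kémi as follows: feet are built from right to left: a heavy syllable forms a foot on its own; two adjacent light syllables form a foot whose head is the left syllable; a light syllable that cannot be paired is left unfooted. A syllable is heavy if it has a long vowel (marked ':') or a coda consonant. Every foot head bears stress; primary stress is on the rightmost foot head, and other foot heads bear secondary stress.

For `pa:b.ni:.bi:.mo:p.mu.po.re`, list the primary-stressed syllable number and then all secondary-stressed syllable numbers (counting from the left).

primary 6, secondary 1, 2, 3, 4

Weights: 1 pa:b H, 2 ni: H, 3 bi: H, 4 mo:p H, 5 mu L, 6 po L, 7 re L.
Parse right to left (heavy = foot alone; LL = one foot; stranded L unfooted): (ˈpa:b) (ˈni:) (ˈbi:) (ˈmo:p) mu (ˈpo.re).
Foot heads: 1, 2, 3, 4, 6.
Primary stress on the rightmost head = syllable 6.
Secondary stress on 1, 2, 3, 4: ˌpa:b.ˌni:.ˌbi:.ˌmo:p.mu.ˈpo.re.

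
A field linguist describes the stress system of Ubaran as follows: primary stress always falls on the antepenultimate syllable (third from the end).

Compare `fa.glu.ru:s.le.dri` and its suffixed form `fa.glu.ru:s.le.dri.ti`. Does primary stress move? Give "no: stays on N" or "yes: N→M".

Base `fa.glu.ru:s.le.dri` (5 syllables):
  The word has 5 syllables; the antepenultimate syllable (third from the end) is syllable 3 (ru:s).
  → primary stress on syllable 3.
Suffixed `fa.glu.ru:s.le.dri.ti` (6 syllables):
  The word has 6 syllables; the antepenultimate syllable (third from the end) is syllable 4 (le).
  → primary stress on syllable 4.

yes: 3→4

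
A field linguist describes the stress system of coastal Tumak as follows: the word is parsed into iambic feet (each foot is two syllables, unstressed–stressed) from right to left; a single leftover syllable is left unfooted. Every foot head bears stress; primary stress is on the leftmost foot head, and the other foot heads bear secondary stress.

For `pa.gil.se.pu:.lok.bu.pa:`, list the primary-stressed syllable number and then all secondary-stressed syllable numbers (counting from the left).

primary 3, secondary 5, 7

Parse right to left into iambic (σˈσ) feet: pa (gil.ˈse) (pu:.ˈlok) (bu.ˈpa:). Syllable 1 is left unfooted.
Foot heads (stressed positions): 3, 5, 7.
End Rule Leftmost: primary stress on the leftmost head = syllable 3.
Secondary stress on 5, 7: pa.gil.ˈse.pu:.ˌlok.bu.ˌpa:.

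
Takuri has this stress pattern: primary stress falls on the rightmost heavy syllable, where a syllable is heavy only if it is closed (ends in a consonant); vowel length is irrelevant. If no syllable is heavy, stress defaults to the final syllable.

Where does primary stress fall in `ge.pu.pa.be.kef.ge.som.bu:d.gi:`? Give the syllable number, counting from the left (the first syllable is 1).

8

Weights: 1 ge L, 2 pu L, 3 pa L, 4 be L, 5 kef H, 6 ge L, 7 som H, 8 bu:d H, 9 gi: L.
Heavy syllables in the domain: 5, 7, 8. The rightmost is syllable 8 (bu:d).
Primary stress: syllable 8 → ge.pu.pa.be.kef.ge.som.ˈbu:d.gi:.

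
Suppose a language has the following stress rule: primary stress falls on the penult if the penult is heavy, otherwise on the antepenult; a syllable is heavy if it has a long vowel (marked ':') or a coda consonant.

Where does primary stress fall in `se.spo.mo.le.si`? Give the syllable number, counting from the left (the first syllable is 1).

3

Weights: 3 mo L, 4 le L, 5 si L.
The penult (syllable 4, le) is light, so stress falls on the antepenult (syllable 3, mo).
Primary stress: syllable 3 → se.spo.ˈmo.le.si.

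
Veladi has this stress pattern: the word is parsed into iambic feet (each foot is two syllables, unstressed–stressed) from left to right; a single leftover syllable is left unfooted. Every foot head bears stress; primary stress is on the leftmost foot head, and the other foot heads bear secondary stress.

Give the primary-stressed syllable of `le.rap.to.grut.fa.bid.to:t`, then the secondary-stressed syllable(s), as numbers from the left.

Parse left to right into iambic (σˈσ) feet: (le.ˈrap) (to.ˈgrut) (fa.ˈbid) to:t. Syllable 7 is left unfooted.
Foot heads (stressed positions): 2, 4, 6.
End Rule Leftmost: primary stress on the leftmost head = syllable 2.
Secondary stress on 4, 6: le.ˈrap.to.ˌgrut.fa.ˌbid.to:t.

primary 2, secondary 4, 6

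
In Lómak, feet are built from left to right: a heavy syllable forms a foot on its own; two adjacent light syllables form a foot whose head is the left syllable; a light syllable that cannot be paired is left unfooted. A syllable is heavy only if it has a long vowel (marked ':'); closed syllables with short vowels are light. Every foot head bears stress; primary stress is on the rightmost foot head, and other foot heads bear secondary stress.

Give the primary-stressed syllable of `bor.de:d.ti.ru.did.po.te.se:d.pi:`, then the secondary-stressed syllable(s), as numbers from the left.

primary 9, secondary 2, 3, 5, 8

Weights: 1 bor L, 2 de:d H, 3 ti L, 4 ru L, 5 did L, 6 po L, 7 te L, 8 se:d H, 9 pi: H.
Parse left to right (heavy = foot alone; LL = one foot; stranded L unfooted): bor (ˈde:d) (ˈti.ru) (ˈdid.po) te (ˈse:d) (ˈpi:).
Foot heads: 2, 3, 5, 8, 9.
Primary stress on the rightmost head = syllable 9.
Secondary stress on 2, 3, 5, 8: bor.ˌde:d.ˌti.ru.ˌdid.po.te.ˌse:d.ˈpi:.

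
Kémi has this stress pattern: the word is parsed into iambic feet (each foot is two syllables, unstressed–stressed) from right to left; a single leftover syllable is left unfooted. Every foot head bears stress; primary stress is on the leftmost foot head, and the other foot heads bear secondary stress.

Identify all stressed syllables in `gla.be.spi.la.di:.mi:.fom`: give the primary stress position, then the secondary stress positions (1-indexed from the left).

Parse right to left into iambic (σˈσ) feet: gla (be.ˈspi) (la.ˈdi:) (mi:.ˈfom). Syllable 1 is left unfooted.
Foot heads (stressed positions): 3, 5, 7.
End Rule Leftmost: primary stress on the leftmost head = syllable 3.
Secondary stress on 5, 7: gla.be.ˈspi.la.ˌdi:.mi:.ˌfom.

primary 3, secondary 5, 7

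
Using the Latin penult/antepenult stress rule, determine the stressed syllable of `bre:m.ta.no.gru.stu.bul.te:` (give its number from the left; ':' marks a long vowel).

Classical Latin: stress the penult if heavy (long vowel or closed), else the antepenult.
Weights: 5 stu L, 6 bul H, 7 te: H.
The penult (syllable 6, bul) is heavy, so it takes stress.
Stress on syllable 6: bre:m.ta.no.gru.stu.ˈbul.te:.

6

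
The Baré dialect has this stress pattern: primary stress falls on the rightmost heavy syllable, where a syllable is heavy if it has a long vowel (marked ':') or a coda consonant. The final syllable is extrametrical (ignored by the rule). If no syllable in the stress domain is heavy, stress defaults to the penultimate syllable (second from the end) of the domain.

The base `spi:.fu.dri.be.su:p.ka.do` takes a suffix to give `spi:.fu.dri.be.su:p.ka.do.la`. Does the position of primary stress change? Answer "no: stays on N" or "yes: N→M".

Base `spi:.fu.dri.be.su:p.ka.do` (7 syllables):
  The final syllable (7, do) is extrametrical; the stress domain is syllables 1–6.
  Weights: 1 spi: H, 2 fu L, 3 dri L, 4 be L, 5 su:p H, 6 ka L.
  Heavy syllables in the domain: 1, 5. The rightmost is syllable 5 (su:p).
  → primary stress on syllable 5.
Suffixed `spi:.fu.dri.be.su:p.ka.do.la` (8 syllables):
  The final syllable (8, la) is extrametrical; the stress domain is syllables 1–7.
  Weights: 1 spi: H, 2 fu L, 3 dri L, 4 be L, 5 su:p H, 6 ka L, 7 do L.
  Heavy syllables in the domain: 1, 5. The rightmost is syllable 5 (su:p).
  → primary stress on syllable 5.

no: stays on 5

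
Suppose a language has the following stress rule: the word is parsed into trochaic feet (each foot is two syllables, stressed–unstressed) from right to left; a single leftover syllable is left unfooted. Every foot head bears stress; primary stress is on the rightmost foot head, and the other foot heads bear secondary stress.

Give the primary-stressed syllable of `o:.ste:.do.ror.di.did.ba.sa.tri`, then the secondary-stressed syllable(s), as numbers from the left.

Parse right to left into trochaic (ˈσσ) feet: o: (ˈste:.do) (ˈror.di) (ˈdid.ba) (ˈsa.tri). Syllable 1 is left unfooted.
Foot heads (stressed positions): 2, 4, 6, 8.
End Rule Rightmost: primary stress on the rightmost head = syllable 8.
Secondary stress on 2, 4, 6: o:.ˌste:.do.ˌror.di.ˌdid.ba.ˈsa.tri.

primary 8, secondary 2, 4, 6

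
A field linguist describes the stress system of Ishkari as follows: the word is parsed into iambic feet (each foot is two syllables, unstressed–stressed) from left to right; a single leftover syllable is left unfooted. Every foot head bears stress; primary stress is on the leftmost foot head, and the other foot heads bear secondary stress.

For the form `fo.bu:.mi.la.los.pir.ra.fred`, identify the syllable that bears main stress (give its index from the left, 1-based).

2

Parse left to right into iambic (σˈσ) feet: (fo.ˈbu:) (mi.ˈla) (los.ˈpir) (ra.ˈfred).
Foot heads (stressed positions): 2, 4, 6, 8.
End Rule Leftmost: primary stress on the leftmost head = syllable 2.
Primary stress: syllable 2 → fo.ˈbu:.mi.la.los.pir.ra.fred.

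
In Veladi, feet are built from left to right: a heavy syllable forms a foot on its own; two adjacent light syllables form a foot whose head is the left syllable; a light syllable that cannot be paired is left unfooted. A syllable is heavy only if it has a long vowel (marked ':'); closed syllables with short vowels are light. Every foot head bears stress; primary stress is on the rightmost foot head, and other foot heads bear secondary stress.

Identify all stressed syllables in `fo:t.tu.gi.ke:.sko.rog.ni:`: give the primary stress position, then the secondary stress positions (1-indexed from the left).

Weights: 1 fo:t H, 2 tu L, 3 gi L, 4 ke: H, 5 sko L, 6 rog L, 7 ni: H.
Parse left to right (heavy = foot alone; LL = one foot; stranded L unfooted): (ˈfo:t) (ˈtu.gi) (ˈke:) (ˈsko.rog) (ˈni:).
Foot heads: 1, 2, 4, 5, 7.
Primary stress on the rightmost head = syllable 7.
Secondary stress on 1, 2, 4, 5: ˌfo:t.ˌtu.gi.ˌke:.ˌsko.rog.ˈni:.

primary 7, secondary 1, 2, 4, 5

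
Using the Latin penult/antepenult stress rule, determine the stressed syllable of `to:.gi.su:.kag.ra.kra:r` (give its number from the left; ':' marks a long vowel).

4

Classical Latin: stress the penult if heavy (long vowel or closed), else the antepenult.
Weights: 4 kag H, 5 ra L, 6 kra:r H.
The penult (syllable 5, ra) is light, so stress falls on the antepenult (syllable 4, kag).
Stress on syllable 4: to:.gi.su:.ˈkag.ra.kra:r.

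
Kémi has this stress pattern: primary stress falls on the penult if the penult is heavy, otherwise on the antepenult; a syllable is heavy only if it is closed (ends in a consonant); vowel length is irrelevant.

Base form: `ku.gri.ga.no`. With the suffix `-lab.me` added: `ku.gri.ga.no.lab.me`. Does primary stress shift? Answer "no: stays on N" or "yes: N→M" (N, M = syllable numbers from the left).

yes: 2→5

Base `ku.gri.ga.no` (4 syllables):
  Weights: 2 gri L, 3 ga L, 4 no L.
  The penult (syllable 3, ga) is light, so stress falls on the antepenult (syllable 2, gri).
  → primary stress on syllable 2.
Suffixed `ku.gri.ga.no.lab.me` (6 syllables):
  Weights: 4 no L, 5 lab H, 6 me L.
  The penult (syllable 5, lab) is heavy, so it takes stress.
  → primary stress on syllable 5.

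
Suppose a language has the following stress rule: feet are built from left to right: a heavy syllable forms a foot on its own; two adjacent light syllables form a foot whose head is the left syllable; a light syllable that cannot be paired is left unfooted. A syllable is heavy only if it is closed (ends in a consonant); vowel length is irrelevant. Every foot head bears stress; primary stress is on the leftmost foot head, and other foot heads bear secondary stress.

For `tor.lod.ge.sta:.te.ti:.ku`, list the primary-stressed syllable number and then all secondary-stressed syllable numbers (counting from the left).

Weights: 1 tor H, 2 lod H, 3 ge L, 4 sta: L, 5 te L, 6 ti: L, 7 ku L.
Parse left to right (heavy = foot alone; LL = one foot; stranded L unfooted): (ˈtor) (ˈlod) (ˈge.sta:) (ˈte.ti:) ku.
Foot heads: 1, 2, 3, 5.
Primary stress on the leftmost head = syllable 1.
Secondary stress on 2, 3, 5: ˈtor.ˌlod.ˌge.sta:.ˌte.ti:.ku.

primary 1, secondary 2, 3, 5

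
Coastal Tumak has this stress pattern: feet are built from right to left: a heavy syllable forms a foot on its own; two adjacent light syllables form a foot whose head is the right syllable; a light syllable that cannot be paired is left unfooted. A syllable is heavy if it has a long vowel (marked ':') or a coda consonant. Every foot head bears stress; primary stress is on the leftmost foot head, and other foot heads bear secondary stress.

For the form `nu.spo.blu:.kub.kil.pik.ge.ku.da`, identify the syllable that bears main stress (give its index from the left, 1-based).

2

Weights: 1 nu L, 2 spo L, 3 blu: H, 4 kub H, 5 kil H, 6 pik H, 7 ge L, 8 ku L, 9 da L.
Parse right to left (heavy = foot alone; LL = one foot; stranded L unfooted): (nu.ˈspo) (ˈblu:) (ˈkub) (ˈkil) (ˈpik) ge (ku.ˈda).
Foot heads: 2, 3, 4, 5, 6, 9.
Primary stress on the leftmost head = syllable 2.
Primary stress: syllable 2 → nu.ˈspo.blu:.kub.kil.pik.ge.ku.da.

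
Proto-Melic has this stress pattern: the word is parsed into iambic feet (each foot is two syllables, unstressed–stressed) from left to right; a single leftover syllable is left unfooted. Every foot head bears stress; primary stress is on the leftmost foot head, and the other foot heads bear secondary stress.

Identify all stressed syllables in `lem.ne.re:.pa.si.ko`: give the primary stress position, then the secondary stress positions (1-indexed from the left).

Parse left to right into iambic (σˈσ) feet: (lem.ˈne) (re:.ˈpa) (si.ˈko).
Foot heads (stressed positions): 2, 4, 6.
End Rule Leftmost: primary stress on the leftmost head = syllable 2.
Secondary stress on 4, 6: lem.ˈne.re:.ˌpa.si.ˌko.

primary 2, secondary 4, 6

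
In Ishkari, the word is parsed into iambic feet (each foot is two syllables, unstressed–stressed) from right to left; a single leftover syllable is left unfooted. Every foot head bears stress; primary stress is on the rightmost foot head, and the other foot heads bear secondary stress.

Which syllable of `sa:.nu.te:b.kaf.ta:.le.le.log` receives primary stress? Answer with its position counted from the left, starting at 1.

8

Parse right to left into iambic (σˈσ) feet: (sa:.ˈnu) (te:b.ˈkaf) (ta:.ˈle) (le.ˈlog).
Foot heads (stressed positions): 2, 4, 6, 8.
End Rule Rightmost: primary stress on the rightmost head = syllable 8.
Primary stress: syllable 8 → sa:.nu.te:b.kaf.ta:.le.le.ˈlog.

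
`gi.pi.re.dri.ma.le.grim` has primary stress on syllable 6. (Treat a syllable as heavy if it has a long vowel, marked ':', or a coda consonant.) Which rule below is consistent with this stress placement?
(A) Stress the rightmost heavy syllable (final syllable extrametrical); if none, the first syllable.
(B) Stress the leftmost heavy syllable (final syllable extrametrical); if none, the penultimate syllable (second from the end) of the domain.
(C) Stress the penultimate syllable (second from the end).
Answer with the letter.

Rule A → syllable 1 (observed: 6).
Rule B → syllable 5 (observed: 6).
Rule C → syllable 6 ✓.

C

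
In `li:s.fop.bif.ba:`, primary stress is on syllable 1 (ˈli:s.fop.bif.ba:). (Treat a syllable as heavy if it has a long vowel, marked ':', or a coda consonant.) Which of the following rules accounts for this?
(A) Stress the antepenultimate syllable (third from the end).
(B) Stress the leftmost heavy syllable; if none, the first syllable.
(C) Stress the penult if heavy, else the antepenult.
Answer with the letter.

Rule A → syllable 2 (observed: 1).
Rule B → syllable 1 ✓.
Rule C → syllable 3 (observed: 1).

B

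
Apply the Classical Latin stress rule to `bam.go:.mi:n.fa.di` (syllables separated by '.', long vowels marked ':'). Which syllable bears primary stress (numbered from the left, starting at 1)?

3

Classical Latin: stress the penult if heavy (long vowel or closed), else the antepenult.
Weights: 3 mi:n H, 4 fa L, 5 di L.
The penult (syllable 4, fa) is light, so stress falls on the antepenult (syllable 3, mi:n).
Stress on syllable 3: bam.go:.ˈmi:n.fa.di.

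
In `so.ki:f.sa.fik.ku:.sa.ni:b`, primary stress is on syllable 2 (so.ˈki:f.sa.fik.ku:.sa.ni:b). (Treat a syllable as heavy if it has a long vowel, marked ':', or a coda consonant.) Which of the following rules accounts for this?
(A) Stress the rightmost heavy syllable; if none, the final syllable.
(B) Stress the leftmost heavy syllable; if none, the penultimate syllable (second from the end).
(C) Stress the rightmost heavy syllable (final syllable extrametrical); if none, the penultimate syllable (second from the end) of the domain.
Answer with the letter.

Rule A → syllable 7 (observed: 2).
Rule B → syllable 2 ✓.
Rule C → syllable 5 (observed: 2).

B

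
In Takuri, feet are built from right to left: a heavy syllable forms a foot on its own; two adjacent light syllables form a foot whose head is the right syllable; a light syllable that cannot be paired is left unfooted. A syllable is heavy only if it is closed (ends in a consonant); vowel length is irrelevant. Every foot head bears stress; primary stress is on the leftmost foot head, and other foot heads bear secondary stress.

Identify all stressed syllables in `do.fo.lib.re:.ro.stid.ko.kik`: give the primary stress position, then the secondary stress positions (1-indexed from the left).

primary 2, secondary 3, 5, 6, 8

Weights: 1 do L, 2 fo L, 3 lib H, 4 re: L, 5 ro L, 6 stid H, 7 ko L, 8 kik H.
Parse right to left (heavy = foot alone; LL = one foot; stranded L unfooted): (do.ˈfo) (ˈlib) (re:.ˈro) (ˈstid) ko (ˈkik).
Foot heads: 2, 3, 5, 6, 8.
Primary stress on the leftmost head = syllable 2.
Secondary stress on 3, 5, 6, 8: do.ˈfo.ˌlib.re:.ˌro.ˌstid.ko.ˌkik.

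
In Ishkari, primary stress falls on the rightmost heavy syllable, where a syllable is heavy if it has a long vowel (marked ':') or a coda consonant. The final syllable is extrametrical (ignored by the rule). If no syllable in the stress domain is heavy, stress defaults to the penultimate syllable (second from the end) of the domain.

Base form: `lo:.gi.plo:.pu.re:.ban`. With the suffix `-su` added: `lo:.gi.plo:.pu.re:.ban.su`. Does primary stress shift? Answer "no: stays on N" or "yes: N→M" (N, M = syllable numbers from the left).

yes: 5→6

Base `lo:.gi.plo:.pu.re:.ban` (6 syllables):
  The final syllable (6, ban) is extrametrical; the stress domain is syllables 1–5.
  Weights: 1 lo: H, 2 gi L, 3 plo: H, 4 pu L, 5 re: H.
  Heavy syllables in the domain: 1, 3, 5. The rightmost is syllable 5 (re:).
  → primary stress on syllable 5.
Suffixed `lo:.gi.plo:.pu.re:.ban.su` (7 syllables):
  The final syllable (7, su) is extrametrical; the stress domain is syllables 1–6.
  Weights: 1 lo: H, 2 gi L, 3 plo: H, 4 pu L, 5 re: H, 6 ban H.
  Heavy syllables in the domain: 1, 3, 5, 6. The rightmost is syllable 6 (ban).
  → primary stress on syllable 6.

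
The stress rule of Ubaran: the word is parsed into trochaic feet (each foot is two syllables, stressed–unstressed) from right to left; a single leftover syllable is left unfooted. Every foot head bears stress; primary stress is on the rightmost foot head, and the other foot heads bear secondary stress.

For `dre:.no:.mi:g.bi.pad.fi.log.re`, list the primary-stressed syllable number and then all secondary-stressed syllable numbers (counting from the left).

primary 7, secondary 1, 3, 5

Parse right to left into trochaic (ˈσσ) feet: (ˈdre:.no:) (ˈmi:g.bi) (ˈpad.fi) (ˈlog.re).
Foot heads (stressed positions): 1, 3, 5, 7.
End Rule Rightmost: primary stress on the rightmost head = syllable 7.
Secondary stress on 1, 3, 5: ˌdre:.no:.ˌmi:g.bi.ˌpad.fi.ˈlog.re.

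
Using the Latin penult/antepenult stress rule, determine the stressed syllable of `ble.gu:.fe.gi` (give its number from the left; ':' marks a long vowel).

2

Classical Latin: stress the penult if heavy (long vowel or closed), else the antepenult.
Weights: 2 gu: H, 3 fe L, 4 gi L.
The penult (syllable 3, fe) is light, so stress falls on the antepenult (syllable 2, gu:).
Stress on syllable 2: ble.ˈgu:.fe.gi.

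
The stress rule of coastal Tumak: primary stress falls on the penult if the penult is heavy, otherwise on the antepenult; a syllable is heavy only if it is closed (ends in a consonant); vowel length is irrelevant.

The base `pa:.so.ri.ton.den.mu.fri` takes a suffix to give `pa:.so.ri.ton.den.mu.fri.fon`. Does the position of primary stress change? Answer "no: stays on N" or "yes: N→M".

Base `pa:.so.ri.ton.den.mu.fri` (7 syllables):
  Weights: 5 den H, 6 mu L, 7 fri L.
  The penult (syllable 6, mu) is light, so stress falls on the antepenult (syllable 5, den).
  → primary stress on syllable 5.
Suffixed `pa:.so.ri.ton.den.mu.fri.fon` (8 syllables):
  Weights: 6 mu L, 7 fri L, 8 fon H.
  The penult (syllable 7, fri) is light, so stress falls on the antepenult (syllable 6, mu).
  → primary stress on syllable 6.

yes: 5→6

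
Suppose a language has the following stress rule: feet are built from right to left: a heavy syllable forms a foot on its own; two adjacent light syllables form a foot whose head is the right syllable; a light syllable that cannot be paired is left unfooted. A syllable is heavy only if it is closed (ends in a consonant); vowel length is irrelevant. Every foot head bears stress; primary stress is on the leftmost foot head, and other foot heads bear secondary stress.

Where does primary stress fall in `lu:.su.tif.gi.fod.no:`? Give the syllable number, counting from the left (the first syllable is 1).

Weights: 1 lu: L, 2 su L, 3 tif H, 4 gi L, 5 fod H, 6 no: L.
Parse right to left (heavy = foot alone; LL = one foot; stranded L unfooted): (lu:.ˈsu) (ˈtif) gi (ˈfod) no:.
Foot heads: 2, 3, 5.
Primary stress on the leftmost head = syllable 2.
Primary stress: syllable 2 → lu:.ˈsu.tif.gi.fod.no:.

2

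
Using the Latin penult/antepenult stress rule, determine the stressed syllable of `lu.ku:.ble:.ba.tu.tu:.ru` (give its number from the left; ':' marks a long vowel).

Classical Latin: stress the penult if heavy (long vowel or closed), else the antepenult.
Weights: 5 tu L, 6 tu: H, 7 ru L.
The penult (syllable 6, tu:) is heavy, so it takes stress.
Stress on syllable 6: lu.ku:.ble:.ba.tu.ˈtu:.ru.

6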